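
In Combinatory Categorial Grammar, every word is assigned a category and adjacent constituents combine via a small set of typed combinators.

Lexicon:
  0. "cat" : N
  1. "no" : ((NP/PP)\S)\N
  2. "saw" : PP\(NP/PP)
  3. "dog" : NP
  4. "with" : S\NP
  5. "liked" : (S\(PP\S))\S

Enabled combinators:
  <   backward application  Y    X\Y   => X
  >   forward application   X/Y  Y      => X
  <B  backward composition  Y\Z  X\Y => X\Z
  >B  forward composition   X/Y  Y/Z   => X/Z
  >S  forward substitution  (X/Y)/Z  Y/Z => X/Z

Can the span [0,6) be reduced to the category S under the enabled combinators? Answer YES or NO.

YES

[0,6] S   <
  [0,3] PP\S   <B
    [0,2] (NP/PP)\S   <
      [0,1] "cat" : N
      [1,2] "no" : ((NP/PP)\S)\N
    [2,3] "saw" : PP\(NP/PP)
  [3,6] S\(PP\S)   <
    [3,5] S   <
      [3,4] "dog" : NP
      [4,5] "with" : S\NP
    [5,6] "liked" : (S\(PP\S))\S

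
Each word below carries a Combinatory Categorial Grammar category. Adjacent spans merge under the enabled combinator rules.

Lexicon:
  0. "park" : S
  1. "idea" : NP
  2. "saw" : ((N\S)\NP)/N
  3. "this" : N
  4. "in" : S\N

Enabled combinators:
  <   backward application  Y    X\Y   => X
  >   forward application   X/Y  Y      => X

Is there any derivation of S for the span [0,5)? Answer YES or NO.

YES

[0,5] S   <
  [0,4] N   <
    [0,1] "park" : S
    [1,4] N\S   <
      [1,2] "idea" : NP
      [2,4] (N\S)\NP   >
        [2,3] "saw" : ((N\S)\NP)/N
        [3,4] "this" : N
  [4,5] "in" : S\N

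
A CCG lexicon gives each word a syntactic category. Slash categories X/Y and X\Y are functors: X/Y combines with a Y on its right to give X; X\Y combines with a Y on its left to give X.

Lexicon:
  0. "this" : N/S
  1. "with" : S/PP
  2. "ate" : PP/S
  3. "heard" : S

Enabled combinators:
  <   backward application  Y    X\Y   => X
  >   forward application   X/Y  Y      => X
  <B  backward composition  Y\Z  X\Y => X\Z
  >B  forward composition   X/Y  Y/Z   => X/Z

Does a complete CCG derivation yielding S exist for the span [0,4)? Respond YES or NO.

NO

N/S S/PP PP/S S
CKY chart[0,4] = {N}; S ∉ chart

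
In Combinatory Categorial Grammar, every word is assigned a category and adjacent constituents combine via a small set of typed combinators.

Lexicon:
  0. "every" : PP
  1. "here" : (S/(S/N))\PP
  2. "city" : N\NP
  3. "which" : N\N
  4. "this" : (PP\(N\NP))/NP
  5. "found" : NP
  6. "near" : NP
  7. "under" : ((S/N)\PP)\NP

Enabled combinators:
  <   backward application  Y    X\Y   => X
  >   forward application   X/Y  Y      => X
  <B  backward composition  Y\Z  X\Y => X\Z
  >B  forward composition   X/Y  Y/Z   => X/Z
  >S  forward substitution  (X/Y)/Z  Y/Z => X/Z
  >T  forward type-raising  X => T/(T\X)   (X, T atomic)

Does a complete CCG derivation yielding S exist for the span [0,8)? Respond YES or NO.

YES

[0,8] S   >
  [0,2] S/(S/N)   <
    [0,1] "every" : PP
    [1,2] "here" : (S/(S/N))\PP
  [2,8] S/N   <
    [2,6] PP   <
      [2,4] N\NP   <B
        [2,3] "city" : N\NP
        [3,4] "which" : N\N
      [4,6] PP\(N\NP)   >
        [4,5] "this" : (PP\(N\NP))/NP
        [5,6] "found" : NP
    [6,8] (S/N)\PP   <
      [6,7] "near" : NP
      [7,8] "under" : ((S/N)\PP)\NP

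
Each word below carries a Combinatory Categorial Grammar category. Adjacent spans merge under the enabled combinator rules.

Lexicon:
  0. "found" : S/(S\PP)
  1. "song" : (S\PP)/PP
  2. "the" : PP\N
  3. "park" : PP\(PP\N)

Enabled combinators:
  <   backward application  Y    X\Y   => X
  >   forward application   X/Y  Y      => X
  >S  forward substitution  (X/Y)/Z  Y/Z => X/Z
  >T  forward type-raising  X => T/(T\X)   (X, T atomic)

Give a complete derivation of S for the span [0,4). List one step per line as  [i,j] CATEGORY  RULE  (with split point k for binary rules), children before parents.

[0,4] S   >
  [0,1] "found" : S/(S\PP)
  [1,4] S\PP   >
    [1,2] "song" : (S\PP)/PP
    [2,4] PP   <
      [2,3] "the" : PP\N
      [3,4] "park" : PP\(PP\N)

[0,1] S/(S\PP)  lex  "found"
[1,2] (S\PP)/PP  lex  "song"
[2,3] PP\N  lex  "the"
[3,4] PP\(PP\N)  lex  "park"
[2,4] PP  <  k=3
[1,4] S\PP  >  k=2
[0,4] S  >  k=1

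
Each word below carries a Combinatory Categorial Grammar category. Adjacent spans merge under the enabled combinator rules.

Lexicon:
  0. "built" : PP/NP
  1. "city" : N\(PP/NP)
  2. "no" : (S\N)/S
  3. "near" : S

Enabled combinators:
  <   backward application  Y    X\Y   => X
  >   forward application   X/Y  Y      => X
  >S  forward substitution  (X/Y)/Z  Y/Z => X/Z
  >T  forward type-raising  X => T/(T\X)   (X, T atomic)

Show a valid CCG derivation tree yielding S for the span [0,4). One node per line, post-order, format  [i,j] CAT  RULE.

[0,4] S   <
  [0,2] N   <
    [0,1] "built" : PP/NP
    [1,2] "city" : N\(PP/NP)
  [2,4] S\N   >
    [2,3] "no" : (S\N)/S
    [3,4] "near" : S

[0,1] PP/NP  lex  "built"
[1,2] N\(PP/NP)  lex  "city"
[0,2] N  <  k=1
[2,3] (S\N)/S  lex  "no"
[3,4] S  lex  "near"
[2,4] S\N  >  k=3
[0,4] S  <  k=2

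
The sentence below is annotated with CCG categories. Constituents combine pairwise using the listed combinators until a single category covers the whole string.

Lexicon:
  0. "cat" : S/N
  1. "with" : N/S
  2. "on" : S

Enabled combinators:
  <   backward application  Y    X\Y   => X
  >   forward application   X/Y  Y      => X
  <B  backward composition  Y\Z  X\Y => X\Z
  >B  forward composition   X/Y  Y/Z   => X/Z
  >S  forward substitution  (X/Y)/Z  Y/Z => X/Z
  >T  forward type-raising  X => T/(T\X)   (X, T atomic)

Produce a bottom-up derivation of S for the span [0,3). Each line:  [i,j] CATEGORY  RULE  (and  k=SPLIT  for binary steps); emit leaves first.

[0,3] S   >
  [0,1] "cat" : S/N
  [1,3] N   >
    [1,2] "with" : N/S
    [2,3] "on" : S

[0,1] S/N  lex  "cat"
[1,2] N/S  lex  "with"
[2,3] S  lex  "on"
[1,3] N  >  k=2
[0,3] S  >  k=1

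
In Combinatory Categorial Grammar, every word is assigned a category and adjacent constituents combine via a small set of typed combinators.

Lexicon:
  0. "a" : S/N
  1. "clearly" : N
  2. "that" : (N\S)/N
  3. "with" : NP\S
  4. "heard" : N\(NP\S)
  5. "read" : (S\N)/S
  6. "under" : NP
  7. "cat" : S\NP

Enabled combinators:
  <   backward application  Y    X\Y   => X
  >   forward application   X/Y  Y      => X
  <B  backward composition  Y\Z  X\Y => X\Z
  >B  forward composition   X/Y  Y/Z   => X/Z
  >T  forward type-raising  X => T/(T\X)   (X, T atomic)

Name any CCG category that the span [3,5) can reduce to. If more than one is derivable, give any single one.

[0,8] S   <
  [0,5] N   <
    [0,2] S   >
      [0,1] "a" : S/N
      [1,2] "clearly" : N
    [2,5] N\S   >
      [2,3] "that" : (N\S)/N
      [3,5] N   <
        [3,4] "with" : NP\S
        [4,5] "heard" : N\(NP\S)
  [5,8] S\N   >
    [5,6] "read" : (S\N)/S
    [6,8] S   <
      [6,7] "under" : NP
      [7,8] "cat" : S\NP

N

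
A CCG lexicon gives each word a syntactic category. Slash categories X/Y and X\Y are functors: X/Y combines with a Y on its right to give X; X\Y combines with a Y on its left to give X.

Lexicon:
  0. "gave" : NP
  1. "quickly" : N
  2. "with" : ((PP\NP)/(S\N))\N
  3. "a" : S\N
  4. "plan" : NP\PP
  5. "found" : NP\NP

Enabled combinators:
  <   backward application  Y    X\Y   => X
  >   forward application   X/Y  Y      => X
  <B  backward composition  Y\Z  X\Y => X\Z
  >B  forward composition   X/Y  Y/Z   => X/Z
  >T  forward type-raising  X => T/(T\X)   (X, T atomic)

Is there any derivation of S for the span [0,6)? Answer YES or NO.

NO

NP N ((PP\NP)/(S\N))\N S\N NP\PP NP\NP
CKY chart[0,6] = {N/(N\NP), NP, NP/(NP\NP), PP/(PP\NP), S/(S\NP)}; S ∉ chart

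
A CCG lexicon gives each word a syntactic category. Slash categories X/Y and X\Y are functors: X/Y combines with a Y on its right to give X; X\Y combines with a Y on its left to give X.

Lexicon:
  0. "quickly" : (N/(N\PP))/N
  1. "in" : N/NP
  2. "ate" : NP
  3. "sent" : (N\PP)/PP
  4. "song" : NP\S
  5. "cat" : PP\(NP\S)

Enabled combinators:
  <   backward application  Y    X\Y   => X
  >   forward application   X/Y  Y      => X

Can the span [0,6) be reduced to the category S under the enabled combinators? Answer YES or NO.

(N/(N\PP))/N N/NP NP (N\PP)/PP NP\S PP\(NP\S)
CKY chart[0,6] = {N}; S ∉ chart

NO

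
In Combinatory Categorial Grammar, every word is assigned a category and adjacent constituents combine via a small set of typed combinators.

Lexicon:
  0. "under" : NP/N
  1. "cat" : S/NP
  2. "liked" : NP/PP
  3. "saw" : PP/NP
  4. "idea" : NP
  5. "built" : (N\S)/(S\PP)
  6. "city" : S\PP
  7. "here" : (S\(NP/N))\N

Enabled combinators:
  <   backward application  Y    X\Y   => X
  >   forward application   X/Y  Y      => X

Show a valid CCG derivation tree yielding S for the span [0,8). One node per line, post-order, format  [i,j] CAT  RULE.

[0,8] S   <
  [0,1] "under" : NP/N
  [1,8] S\(NP/N)   <
    [1,7] N   <
      [1,5] S   >
        [1,2] "cat" : S/NP
        [2,5] NP   >
          [2,3] "liked" : NP/PP
          [3,5] PP   >
            [3,4] "saw" : PP/NP
            [4,5] "idea" : NP
      [5,7] N\S   >
        [5,6] "built" : (N\S)/(S\PP)
        [6,7] "city" : S\PP
    [7,8] "here" : (S\(NP/N))\N

[0,1] NP/N  lex  "under"
[1,2] S/NP  lex  "cat"
[2,3] NP/PP  lex  "liked"
[3,4] PP/NP  lex  "saw"
[4,5] NP  lex  "idea"
[3,5] PP  >  k=4
[2,5] NP  >  k=3
[1,5] S  >  k=2
[5,6] (N\S)/(S\PP)  lex  "built"
[6,7] S\PP  lex  "city"
[5,7] N\S  >  k=6
[1,7] N  <  k=5
[7,8] (S\(NP/N))\N  lex  "here"
[1,8] S\(NP/N)  <  k=7
[0,8] S  <  k=1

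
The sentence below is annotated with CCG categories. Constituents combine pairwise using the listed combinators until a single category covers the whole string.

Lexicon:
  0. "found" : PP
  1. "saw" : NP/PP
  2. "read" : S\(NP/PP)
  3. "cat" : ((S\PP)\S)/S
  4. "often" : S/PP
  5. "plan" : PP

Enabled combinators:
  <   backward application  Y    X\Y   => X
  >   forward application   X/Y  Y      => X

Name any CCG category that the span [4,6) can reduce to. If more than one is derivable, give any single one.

[0,6] S   <
  [0,1] "found" : PP
  [1,6] S\PP   <
    [1,3] S   <
      [1,2] "saw" : NP/PP
      [2,3] "read" : S\(NP/PP)
    [3,6] (S\PP)\S   >
      [3,4] "cat" : ((S\PP)\S)/S
      [4,6] S   >
        [4,5] "often" : S/PP
        [5,6] "plan" : PP

S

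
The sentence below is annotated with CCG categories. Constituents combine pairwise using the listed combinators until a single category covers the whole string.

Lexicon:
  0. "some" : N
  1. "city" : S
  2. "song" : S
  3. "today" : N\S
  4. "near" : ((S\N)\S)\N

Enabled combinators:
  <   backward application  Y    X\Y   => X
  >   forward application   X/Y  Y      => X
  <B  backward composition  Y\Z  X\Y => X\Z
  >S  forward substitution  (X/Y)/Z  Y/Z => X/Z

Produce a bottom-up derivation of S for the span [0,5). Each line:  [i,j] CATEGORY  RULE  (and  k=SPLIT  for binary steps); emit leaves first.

[0,5] S   <
  [0,1] "some" : N
  [1,5] S\N   <
    [1,2] "city" : S
    [2,5] (S\N)\S   <
      [2,4] N   <
        [2,3] "song" : S
        [3,4] "today" : N\S
      [4,5] "near" : ((S\N)\S)\N

[0,1] N  lex  "some"
[1,2] S  lex  "city"
[2,3] S  lex  "song"
[3,4] N\S  lex  "today"
[2,4] N  <  k=3
[4,5] ((S\N)\S)\N  lex  "near"
[2,5] (S\N)\S  <  k=4
[1,5] S\N  <  k=2
[0,5] S  <  k=1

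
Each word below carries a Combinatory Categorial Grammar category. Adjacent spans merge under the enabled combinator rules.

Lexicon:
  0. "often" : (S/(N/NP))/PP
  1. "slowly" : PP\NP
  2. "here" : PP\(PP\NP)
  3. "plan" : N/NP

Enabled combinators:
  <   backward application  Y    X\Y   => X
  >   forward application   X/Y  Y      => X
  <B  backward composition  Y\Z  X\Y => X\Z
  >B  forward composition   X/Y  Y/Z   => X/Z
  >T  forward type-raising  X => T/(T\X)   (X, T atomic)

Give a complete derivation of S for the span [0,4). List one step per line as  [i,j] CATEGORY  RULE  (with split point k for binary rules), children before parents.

[0,1] (S/(N/NP))/PP  lex  "often"
[1,2] PP\NP  lex  "slowly"
[2,3] PP\(PP\NP)  lex  "here"
[1,3] PP  <  k=2
[0,3] S/(N/NP)  >  k=1
[3,4] N/NP  lex  "plan"
[0,4] S  >  k=3

[0,4] S   >
  [0,3] S/(N/NP)   >
    [0,1] "often" : (S/(N/NP))/PP
    [1,3] PP   <
      [1,2] "slowly" : PP\NP
      [2,3] "here" : PP\(PP\NP)
  [3,4] "plan" : N/NP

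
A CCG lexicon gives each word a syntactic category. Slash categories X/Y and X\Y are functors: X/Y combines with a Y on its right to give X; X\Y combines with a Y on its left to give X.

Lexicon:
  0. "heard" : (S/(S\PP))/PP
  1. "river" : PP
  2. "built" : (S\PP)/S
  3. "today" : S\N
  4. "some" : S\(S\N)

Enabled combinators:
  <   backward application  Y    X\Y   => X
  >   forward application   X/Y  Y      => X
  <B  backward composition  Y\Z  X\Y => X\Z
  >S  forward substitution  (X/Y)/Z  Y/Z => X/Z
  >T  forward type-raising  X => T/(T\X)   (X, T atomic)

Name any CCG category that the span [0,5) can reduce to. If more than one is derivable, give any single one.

S

[0,5] S   >
  [0,2] S/(S\PP)   >
    [0,1] "heard" : (S/(S\PP))/PP
    [1,2] "river" : PP
  [2,5] S\PP   >
    [2,3] "built" : (S\PP)/S
    [3,5] S   <
      [3,4] "today" : S\N
      [4,5] "some" : S\(S\N)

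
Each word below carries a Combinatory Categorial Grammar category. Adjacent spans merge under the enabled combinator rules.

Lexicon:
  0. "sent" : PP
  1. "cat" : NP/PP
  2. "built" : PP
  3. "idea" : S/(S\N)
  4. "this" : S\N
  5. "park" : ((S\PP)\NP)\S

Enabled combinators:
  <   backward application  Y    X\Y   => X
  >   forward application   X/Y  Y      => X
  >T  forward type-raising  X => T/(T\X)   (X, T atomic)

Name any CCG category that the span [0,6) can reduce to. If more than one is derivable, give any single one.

[0,6] S   >
  [0,1] S/(S\PP)   >T
    [0,1] "sent" : PP
  [1,6] S\PP   <
    [1,3] NP   >
      [1,2] "cat" : NP/PP
      [2,3] "built" : PP
    [3,6] (S\PP)\NP   <
      [3,5] S   >
        [3,4] "idea" : S/(S\N)
        [4,5] "this" : S\N
      [5,6] "park" : ((S\PP)\NP)\S

S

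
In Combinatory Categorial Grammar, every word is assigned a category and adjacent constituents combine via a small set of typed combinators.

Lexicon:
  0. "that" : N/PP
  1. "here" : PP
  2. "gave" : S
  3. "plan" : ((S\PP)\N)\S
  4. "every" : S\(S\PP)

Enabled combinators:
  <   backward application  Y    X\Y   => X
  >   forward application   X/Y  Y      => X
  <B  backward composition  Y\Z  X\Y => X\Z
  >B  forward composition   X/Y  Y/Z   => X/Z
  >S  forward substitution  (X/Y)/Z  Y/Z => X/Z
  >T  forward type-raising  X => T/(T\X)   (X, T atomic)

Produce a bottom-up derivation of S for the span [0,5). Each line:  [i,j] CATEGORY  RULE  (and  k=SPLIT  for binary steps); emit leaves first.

[0,1] N/PP  lex  "that"
[1,2] PP  lex  "here"
[0,2] N  >  k=1
[2,3] S  lex  "gave"
[3,4] ((S\PP)\N)\S  lex  "plan"
[2,4] (S\PP)\N  <  k=3
[4,5] S\(S\PP)  lex  "every"
[2,5] S\N  <B  k=4
[0,5] S  <  k=2

[0,5] S   <
  [0,2] N   >
    [0,1] "that" : N/PP
    [1,2] "here" : PP
  [2,5] S\N   <B
    [2,4] (S\PP)\N   <
      [2,3] "gave" : S
      [3,4] "plan" : ((S\PP)\N)\S
    [4,5] "every" : S\(S\PP)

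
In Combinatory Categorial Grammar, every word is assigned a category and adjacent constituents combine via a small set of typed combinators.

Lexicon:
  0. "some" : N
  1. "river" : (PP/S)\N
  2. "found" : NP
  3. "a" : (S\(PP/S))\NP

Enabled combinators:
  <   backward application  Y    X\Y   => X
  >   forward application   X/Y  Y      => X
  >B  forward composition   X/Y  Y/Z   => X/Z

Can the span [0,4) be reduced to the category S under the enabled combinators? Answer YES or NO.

YES

[0,4] S   <
  [0,2] PP/S   <
    [0,1] "some" : N
    [1,2] "river" : (PP/S)\N
  [2,4] S\(PP/S)   <
    [2,3] "found" : NP
    [3,4] "a" : (S\(PP/S))\NP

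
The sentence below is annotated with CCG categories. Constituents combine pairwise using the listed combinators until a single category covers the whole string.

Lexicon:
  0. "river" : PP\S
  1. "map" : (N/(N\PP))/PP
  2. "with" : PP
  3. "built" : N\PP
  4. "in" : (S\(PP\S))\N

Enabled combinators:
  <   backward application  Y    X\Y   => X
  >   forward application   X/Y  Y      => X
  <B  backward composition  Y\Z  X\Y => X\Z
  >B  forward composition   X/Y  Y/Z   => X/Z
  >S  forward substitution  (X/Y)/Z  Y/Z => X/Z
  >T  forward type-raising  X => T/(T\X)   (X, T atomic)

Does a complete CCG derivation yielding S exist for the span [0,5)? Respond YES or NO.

[0,5] S   <
  [0,1] "river" : PP\S
  [1,5] S\(PP\S)   <
    [1,4] N   >
      [1,3] N/(N\PP)   >
        [1,2] "map" : (N/(N\PP))/PP
        [2,3] "with" : PP
      [3,4] "built" : N\PP
    [4,5] "in" : (S\(PP\S))\N

YES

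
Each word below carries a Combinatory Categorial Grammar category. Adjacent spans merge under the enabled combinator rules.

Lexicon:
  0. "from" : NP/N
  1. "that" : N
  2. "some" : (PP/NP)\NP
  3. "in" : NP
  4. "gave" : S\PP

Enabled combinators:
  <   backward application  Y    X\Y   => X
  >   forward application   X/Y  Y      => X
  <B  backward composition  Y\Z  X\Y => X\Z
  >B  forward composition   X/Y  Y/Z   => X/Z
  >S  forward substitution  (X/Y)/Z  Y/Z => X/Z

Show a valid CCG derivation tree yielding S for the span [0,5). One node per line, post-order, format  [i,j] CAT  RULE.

[0,1] NP/N  lex  "from"
[1,2] N  lex  "that"
[0,2] NP  >  k=1
[2,3] (PP/NP)\NP  lex  "some"
[0,3] PP/NP  <  k=2
[3,4] NP  lex  "in"
[0,4] PP  >  k=3
[4,5] S\PP  lex  "gave"
[0,5] S  <  k=4

[0,5] S   <
  [0,4] PP   >
    [0,3] PP/NP   <
      [0,2] NP   >
        [0,1] "from" : NP/N
        [1,2] "that" : N
      [2,3] "some" : (PP/NP)\NP
    [3,4] "in" : NP
  [4,5] "gave" : S\PP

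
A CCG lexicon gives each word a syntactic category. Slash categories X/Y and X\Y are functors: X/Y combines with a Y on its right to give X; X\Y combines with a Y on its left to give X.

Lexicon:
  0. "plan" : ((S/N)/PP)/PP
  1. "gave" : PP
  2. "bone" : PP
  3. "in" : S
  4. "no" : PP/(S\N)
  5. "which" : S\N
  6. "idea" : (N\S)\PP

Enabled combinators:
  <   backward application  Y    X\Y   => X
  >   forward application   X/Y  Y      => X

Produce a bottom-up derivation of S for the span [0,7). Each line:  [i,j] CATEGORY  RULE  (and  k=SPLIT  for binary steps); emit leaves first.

[0,7] S   >
  [0,3] S/N   >
    [0,2] (S/N)/PP   >
      [0,1] "plan" : ((S/N)/PP)/PP
      [1,2] "gave" : PP
    [2,3] "bone" : PP
  [3,7] N   <
    [3,4] "in" : S
    [4,7] N\S   <
      [4,6] PP   >
        [4,5] "no" : PP/(S\N)
        [5,6] "which" : S\N
      [6,7] "idea" : (N\S)\PP

[0,1] ((S/N)/PP)/PP  lex  "plan"
[1,2] PP  lex  "gave"
[0,2] (S/N)/PP  >  k=1
[2,3] PP  lex  "bone"
[0,3] S/N  >  k=2
[3,4] S  lex  "in"
[4,5] PP/(S\N)  lex  "no"
[5,6] S\N  lex  "which"
[4,6] PP  >  k=5
[6,7] (N\S)\PP  lex  "idea"
[4,7] N\S  <  k=6
[3,7] N  <  k=4
[0,7] S  >  k=3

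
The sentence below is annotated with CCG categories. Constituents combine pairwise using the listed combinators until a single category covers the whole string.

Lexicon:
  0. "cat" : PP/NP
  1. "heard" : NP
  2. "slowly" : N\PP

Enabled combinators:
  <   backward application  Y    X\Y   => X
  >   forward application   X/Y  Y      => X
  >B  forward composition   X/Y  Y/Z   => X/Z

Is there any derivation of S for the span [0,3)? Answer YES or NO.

PP/NP NP N\PP
CKY chart[0,3] = {N}; S ∉ chart

NO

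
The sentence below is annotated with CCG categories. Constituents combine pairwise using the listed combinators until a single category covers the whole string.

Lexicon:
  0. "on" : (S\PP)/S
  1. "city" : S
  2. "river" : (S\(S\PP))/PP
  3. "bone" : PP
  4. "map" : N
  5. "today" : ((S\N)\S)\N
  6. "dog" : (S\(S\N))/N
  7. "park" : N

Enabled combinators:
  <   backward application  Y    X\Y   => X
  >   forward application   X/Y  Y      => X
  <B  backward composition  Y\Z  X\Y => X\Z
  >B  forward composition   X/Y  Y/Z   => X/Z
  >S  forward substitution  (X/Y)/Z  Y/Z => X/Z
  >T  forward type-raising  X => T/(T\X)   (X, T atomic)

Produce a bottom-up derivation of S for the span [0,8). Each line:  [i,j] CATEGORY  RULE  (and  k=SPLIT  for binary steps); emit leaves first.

[0,1] (S\PP)/S  lex  "on"
[1,2] S  lex  "city"
[0,2] S\PP  >  k=1
[2,3] (S\(S\PP))/PP  lex  "river"
[3,4] PP  lex  "bone"
[2,4] S\(S\PP)  >  k=3
[0,4] S  <  k=2
[4,5] N  lex  "map"
[5,6] ((S\N)\S)\N  lex  "today"
[4,6] (S\N)\S  <  k=5
[0,6] S\N  <  k=4
[6,7] (S\(S\N))/N  lex  "dog"
[7,8] N  lex  "park"
[6,8] S\(S\N)  >  k=7
[0,8] S  <  k=6

[0,8] S   <
  [0,6] S\N   <
    [0,4] S   <
      [0,2] S\PP   >
        [0,1] "on" : (S\PP)/S
        [1,2] "city" : S
      [2,4] S\(S\PP)   >
        [2,3] "river" : (S\(S\PP))/PP
        [3,4] "bone" : PP
    [4,6] (S\N)\S   <
      [4,5] "map" : N
      [5,6] "today" : ((S\N)\S)\N
  [6,8] S\(S\N)   >
    [6,7] "dog" : (S\(S\N))/N
    [7,8] "park" : N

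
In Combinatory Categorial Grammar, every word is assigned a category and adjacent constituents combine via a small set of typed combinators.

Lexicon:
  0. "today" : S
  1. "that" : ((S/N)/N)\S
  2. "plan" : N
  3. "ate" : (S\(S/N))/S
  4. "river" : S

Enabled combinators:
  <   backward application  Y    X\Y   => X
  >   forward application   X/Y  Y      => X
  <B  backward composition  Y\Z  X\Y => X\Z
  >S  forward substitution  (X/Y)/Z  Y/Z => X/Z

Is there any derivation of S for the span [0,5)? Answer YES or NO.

[0,5] S   <
  [0,3] S/N   >
    [0,2] (S/N)/N   <
      [0,1] "today" : S
      [1,2] "that" : ((S/N)/N)\S
    [2,3] "plan" : N
  [3,5] S\(S/N)   >
    [3,4] "ate" : (S\(S/N))/S
    [4,5] "river" : S

YES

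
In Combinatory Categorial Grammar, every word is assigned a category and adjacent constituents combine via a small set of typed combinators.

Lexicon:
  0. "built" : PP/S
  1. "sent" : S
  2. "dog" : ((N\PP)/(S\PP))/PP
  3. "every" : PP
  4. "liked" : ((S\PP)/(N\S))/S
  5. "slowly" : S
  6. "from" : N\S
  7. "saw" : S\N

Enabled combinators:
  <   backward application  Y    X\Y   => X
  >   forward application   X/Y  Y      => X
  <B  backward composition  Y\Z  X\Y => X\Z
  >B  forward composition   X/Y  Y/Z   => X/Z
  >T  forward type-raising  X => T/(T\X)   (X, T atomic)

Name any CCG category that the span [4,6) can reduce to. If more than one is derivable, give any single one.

[0,8] S   <
  [0,2] PP   >
    [0,1] "built" : PP/S
    [1,2] "sent" : S
  [2,8] S\PP   <B
    [2,7] N\PP   >
      [2,4] (N\PP)/(S\PP)   >
        [2,3] "dog" : ((N\PP)/(S\PP))/PP
        [3,4] "every" : PP
      [4,7] S\PP   >
        [4,6] (S\PP)/(N\S)   >
          [4,5] "liked" : ((S\PP)/(N\S))/S
          [5,6] "slowly" : S
        [6,7] "from" : N\S
    [7,8] "saw" : S\N

(S\PP)/(N\S)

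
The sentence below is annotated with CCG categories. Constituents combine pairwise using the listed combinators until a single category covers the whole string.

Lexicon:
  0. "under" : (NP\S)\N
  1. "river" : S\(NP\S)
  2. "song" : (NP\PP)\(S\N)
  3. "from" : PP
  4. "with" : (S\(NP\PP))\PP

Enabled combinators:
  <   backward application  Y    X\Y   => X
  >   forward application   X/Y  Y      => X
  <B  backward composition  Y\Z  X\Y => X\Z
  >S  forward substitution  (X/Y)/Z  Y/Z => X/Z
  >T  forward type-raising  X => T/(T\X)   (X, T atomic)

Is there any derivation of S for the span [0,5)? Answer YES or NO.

YES

[0,5] S   <
  [0,3] NP\PP   <
    [0,2] S\N   <B
      [0,1] "under" : (NP\S)\N
      [1,2] "river" : S\(NP\S)
    [2,3] "song" : (NP\PP)\(S\N)
  [3,5] S\(NP\PP)   <
    [3,4] "from" : PP
    [4,5] "with" : (S\(NP\PP))\PP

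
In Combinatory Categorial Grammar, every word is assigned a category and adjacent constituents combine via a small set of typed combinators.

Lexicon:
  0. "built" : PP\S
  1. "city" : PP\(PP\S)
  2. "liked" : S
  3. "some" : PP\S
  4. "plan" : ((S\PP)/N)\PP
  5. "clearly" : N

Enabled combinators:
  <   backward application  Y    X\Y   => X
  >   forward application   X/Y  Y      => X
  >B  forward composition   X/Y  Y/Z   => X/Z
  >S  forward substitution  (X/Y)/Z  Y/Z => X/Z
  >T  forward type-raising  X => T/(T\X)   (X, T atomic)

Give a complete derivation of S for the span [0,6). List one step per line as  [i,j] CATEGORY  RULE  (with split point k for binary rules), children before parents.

[0,1] PP\S  lex  "built"
[1,2] PP\(PP\S)  lex  "city"
[0,2] PP  <  k=1
[2,3] S  lex  "liked"
[3,4] PP\S  lex  "some"
[2,4] PP  <  k=3
[4,5] ((S\PP)/N)\PP  lex  "plan"
[2,5] (S\PP)/N  <  k=4
[5,6] N  lex  "clearly"
[2,6] S\PP  >  k=5
[0,6] S  <  k=2

[0,6] S   <
  [0,2] PP   <
    [0,1] "built" : PP\S
    [1,2] "city" : PP\(PP\S)
  [2,6] S\PP   >
    [2,5] (S\PP)/N   <
      [2,4] PP   <
        [2,3] "liked" : S
        [3,4] "some" : PP\S
      [4,5] "plan" : ((S\PP)/N)\PP
    [5,6] "clearly" : N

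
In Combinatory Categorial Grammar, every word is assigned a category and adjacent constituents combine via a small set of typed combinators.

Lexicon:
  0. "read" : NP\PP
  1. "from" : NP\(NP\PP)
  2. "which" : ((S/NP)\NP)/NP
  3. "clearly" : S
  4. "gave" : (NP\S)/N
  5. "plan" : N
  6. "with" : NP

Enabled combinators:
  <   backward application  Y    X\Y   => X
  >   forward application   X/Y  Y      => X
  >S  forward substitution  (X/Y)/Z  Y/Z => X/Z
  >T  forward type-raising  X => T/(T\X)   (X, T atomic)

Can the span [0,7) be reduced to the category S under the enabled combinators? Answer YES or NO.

[0,7] S   >
  [0,6] S/NP   <
    [0,2] NP   <
      [0,1] "read" : NP\PP
      [1,2] "from" : NP\(NP\PP)
    [2,6] (S/NP)\NP   >
      [2,3] "which" : ((S/NP)\NP)/NP
      [3,6] NP   <
        [3,4] "clearly" : S
        [4,6] NP\S   >
          [4,5] "gave" : (NP\S)/N
          [5,6] "plan" : N
  [6,7] "with" : NP

YES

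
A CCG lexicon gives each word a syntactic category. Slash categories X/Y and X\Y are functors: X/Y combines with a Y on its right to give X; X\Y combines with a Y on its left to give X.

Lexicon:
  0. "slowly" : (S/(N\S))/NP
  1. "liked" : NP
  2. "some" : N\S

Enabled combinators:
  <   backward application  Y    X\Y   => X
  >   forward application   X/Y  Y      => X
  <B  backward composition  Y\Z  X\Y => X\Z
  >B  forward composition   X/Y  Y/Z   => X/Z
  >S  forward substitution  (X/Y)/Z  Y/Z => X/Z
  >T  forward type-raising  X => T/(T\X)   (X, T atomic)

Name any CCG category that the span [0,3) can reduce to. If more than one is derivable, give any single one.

[0,3] S   >
  [0,2] S/(N\S)   >
    [0,1] "slowly" : (S/(N\S))/NP
    [1,2] "liked" : NP
  [2,3] "some" : N\S

S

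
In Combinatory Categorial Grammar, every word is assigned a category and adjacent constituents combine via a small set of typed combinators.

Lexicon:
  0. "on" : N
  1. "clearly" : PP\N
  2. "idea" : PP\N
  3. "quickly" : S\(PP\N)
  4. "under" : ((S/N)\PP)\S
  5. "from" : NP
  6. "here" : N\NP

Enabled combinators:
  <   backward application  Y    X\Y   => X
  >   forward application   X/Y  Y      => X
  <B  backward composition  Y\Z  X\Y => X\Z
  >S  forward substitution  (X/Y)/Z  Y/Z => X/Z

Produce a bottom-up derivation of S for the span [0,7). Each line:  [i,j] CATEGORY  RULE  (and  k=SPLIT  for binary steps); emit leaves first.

[0,7] S   >
  [0,5] S/N   <
    [0,2] PP   <
      [0,1] "on" : N
      [1,2] "clearly" : PP\N
    [2,5] (S/N)\PP   <
      [2,4] S   <
        [2,3] "idea" : PP\N
        [3,4] "quickly" : S\(PP\N)
      [4,5] "under" : ((S/N)\PP)\S
  [5,7] N   <
    [5,6] "from" : NP
    [6,7] "here" : N\NP

[0,1] N  lex  "on"
[1,2] PP\N  lex  "clearly"
[0,2] PP  <  k=1
[2,3] PP\N  lex  "idea"
[3,4] S\(PP\N)  lex  "quickly"
[2,4] S  <  k=3
[4,5] ((S/N)\PP)\S  lex  "under"
[2,5] (S/N)\PP  <  k=4
[0,5] S/N  <  k=2
[5,6] NP  lex  "from"
[6,7] N\NP  lex  "here"
[5,7] N  <  k=6
[0,7] S  >  k=5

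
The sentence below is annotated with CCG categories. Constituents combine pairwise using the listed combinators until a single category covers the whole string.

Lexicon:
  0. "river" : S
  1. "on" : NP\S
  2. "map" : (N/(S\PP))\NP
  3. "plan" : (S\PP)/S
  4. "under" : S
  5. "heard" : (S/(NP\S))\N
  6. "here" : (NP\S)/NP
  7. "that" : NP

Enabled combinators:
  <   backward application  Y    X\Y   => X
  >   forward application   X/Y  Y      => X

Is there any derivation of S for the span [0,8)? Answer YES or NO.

[0,8] S   >
  [0,6] S/(NP\S)   <
    [0,5] N   >
      [0,3] N/(S\PP)   <
        [0,2] NP   <
          [0,1] "river" : S
          [1,2] "on" : NP\S
        [2,3] "map" : (N/(S\PP))\NP
      [3,5] S\PP   >
        [3,4] "plan" : (S\PP)/S
        [4,5] "under" : S
    [5,6] "heard" : (S/(NP\S))\N
  [6,8] NP\S   >
    [6,7] "here" : (NP\S)/NP
    [7,8] "that" : NP

YES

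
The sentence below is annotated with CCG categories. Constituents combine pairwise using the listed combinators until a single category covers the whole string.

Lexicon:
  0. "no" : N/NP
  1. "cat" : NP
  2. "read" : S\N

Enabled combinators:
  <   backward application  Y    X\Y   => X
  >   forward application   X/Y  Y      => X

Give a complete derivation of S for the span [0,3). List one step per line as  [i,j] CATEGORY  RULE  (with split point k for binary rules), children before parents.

[0,1] N/NP  lex  "no"
[1,2] NP  lex  "cat"
[0,2] N  >  k=1
[2,3] S\N  lex  "read"
[0,3] S  <  k=2

[0,3] S   <
  [0,2] N   >
    [0,1] "no" : N/NP
    [1,2] "cat" : NP
  [2,3] "read" : S\N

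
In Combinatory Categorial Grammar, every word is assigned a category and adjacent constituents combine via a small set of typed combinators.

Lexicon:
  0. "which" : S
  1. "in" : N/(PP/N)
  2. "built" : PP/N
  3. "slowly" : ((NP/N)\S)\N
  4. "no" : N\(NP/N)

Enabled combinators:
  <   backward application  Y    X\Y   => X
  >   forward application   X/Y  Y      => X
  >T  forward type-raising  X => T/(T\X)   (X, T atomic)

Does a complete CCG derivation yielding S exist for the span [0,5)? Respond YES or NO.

S N/(PP/N) PP/N ((NP/N)\S)\N N\(NP/N)
CKY chart[0,5] = {N, N/(N\N), NP/(NP\N), PP/(PP\N), S/(S\N)}; S ∉ chart

NO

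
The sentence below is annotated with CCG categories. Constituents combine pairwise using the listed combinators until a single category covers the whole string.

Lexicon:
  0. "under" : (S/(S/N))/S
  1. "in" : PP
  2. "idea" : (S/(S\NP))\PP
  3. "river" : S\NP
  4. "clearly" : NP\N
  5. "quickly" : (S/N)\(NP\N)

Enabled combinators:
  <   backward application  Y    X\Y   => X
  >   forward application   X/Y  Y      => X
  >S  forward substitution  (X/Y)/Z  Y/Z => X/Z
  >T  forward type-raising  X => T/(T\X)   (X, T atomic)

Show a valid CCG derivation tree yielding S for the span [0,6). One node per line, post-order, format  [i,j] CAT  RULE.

[0,1] (S/(S/N))/S  lex  "under"
[1,2] PP  lex  "in"
[2,3] (S/(S\NP))\PP  lex  "idea"
[1,3] S/(S\NP)  <  k=2
[3,4] S\NP  lex  "river"
[1,4] S  >  k=3
[0,4] S/(S/N)  >  k=1
[4,5] NP\N  lex  "clearly"
[5,6] (S/N)\(NP\N)  lex  "quickly"
[4,6] S/N  <  k=5
[0,6] S  >  k=4

[0,6] S   >
  [0,4] S/(S/N)   >
    [0,1] "under" : (S/(S/N))/S
    [1,4] S   >
      [1,3] S/(S\NP)   <
        [1,2] "in" : PP
        [2,3] "idea" : (S/(S\NP))\PP
      [3,4] "river" : S\NP
  [4,6] S/N   <
    [4,5] "clearly" : NP\N
    [5,6] "quickly" : (S/N)\(NP\N)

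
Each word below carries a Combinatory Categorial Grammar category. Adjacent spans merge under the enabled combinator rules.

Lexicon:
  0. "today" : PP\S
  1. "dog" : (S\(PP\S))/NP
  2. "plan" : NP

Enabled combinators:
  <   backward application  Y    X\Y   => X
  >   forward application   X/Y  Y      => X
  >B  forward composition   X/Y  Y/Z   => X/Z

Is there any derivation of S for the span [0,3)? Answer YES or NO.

YES

[0,3] S   <
  [0,1] "today" : PP\S
  [1,3] S\(PP\S)   >
    [1,2] "dog" : (S\(PP\S))/NP
    [2,3] "plan" : NP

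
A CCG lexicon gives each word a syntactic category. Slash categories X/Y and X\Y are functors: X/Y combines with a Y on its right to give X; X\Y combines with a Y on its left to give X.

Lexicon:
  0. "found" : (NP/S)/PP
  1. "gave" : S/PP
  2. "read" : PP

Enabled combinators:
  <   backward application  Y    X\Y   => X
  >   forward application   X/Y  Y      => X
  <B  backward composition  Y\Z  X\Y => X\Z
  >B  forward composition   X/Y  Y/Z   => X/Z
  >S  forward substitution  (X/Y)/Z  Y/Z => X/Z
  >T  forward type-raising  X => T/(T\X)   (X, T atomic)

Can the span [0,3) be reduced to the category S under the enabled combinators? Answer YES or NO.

(NP/S)/PP S/PP PP
CKY chart[0,3] = {(NP/S)/(PP\S), N/(N\NP), NP, NP/(NP\NP), NP/(PP\PP), PP/(PP\NP), S/(S\NP)}; S ∉ chart

NO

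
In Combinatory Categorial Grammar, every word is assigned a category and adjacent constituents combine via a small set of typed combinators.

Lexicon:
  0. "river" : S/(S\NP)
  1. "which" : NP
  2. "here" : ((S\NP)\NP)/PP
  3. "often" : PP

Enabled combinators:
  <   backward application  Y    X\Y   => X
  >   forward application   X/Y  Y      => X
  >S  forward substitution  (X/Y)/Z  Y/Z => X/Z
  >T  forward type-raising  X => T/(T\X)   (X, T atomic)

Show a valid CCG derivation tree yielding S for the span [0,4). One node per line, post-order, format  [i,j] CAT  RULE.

[0,1] S/(S\NP)  lex  "river"
[1,2] NP  lex  "which"
[2,3] ((S\NP)\NP)/PP  lex  "here"
[3,4] PP  lex  "often"
[2,4] (S\NP)\NP  >  k=3
[1,4] S\NP  <  k=2
[0,4] S  >  k=1

[0,4] S   >
  [0,1] "river" : S/(S\NP)
  [1,4] S\NP   <
    [1,2] "which" : NP
    [2,4] (S\NP)\NP   >
      [2,3] "here" : ((S\NP)\NP)/PP
      [3,4] "often" : PP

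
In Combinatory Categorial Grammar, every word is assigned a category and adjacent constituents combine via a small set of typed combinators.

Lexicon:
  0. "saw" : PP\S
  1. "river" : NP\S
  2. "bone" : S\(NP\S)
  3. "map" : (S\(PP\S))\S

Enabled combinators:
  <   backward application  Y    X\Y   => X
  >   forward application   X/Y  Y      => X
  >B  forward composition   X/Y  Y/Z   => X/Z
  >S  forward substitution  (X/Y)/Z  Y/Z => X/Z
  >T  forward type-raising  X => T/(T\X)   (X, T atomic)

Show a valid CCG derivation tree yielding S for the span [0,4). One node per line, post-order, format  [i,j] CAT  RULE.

[0,1] PP\S  lex  "saw"
[1,2] NP\S  lex  "river"
[2,3] S\(NP\S)  lex  "bone"
[1,3] S  <  k=2
[3,4] (S\(PP\S))\S  lex  "map"
[1,4] S\(PP\S)  <  k=3
[0,4] S  <  k=1

[0,4] S   <
  [0,1] "saw" : PP\S
  [1,4] S\(PP\S)   <
    [1,3] S   <
      [1,2] "river" : NP\S
      [2,3] "bone" : S\(NP\S)
    [3,4] "map" : (S\(PP\S))\S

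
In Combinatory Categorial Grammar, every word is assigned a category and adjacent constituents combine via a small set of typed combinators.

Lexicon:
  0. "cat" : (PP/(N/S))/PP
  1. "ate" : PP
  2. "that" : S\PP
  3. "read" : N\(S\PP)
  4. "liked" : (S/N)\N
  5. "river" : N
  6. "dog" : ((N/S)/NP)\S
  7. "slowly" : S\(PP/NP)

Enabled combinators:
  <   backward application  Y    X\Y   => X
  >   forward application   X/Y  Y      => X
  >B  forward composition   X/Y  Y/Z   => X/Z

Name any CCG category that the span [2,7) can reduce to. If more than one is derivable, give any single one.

(N/S)/NP

[0,8] S   <
  [0,7] PP/NP   >B
    [0,2] PP/(N/S)   >
      [0,1] "cat" : (PP/(N/S))/PP
      [1,2] "ate" : PP
    [2,7] (N/S)/NP   <
      [2,6] S   >
        [2,5] S/N   <
          [2,4] N   <
            [2,3] "that" : S\PP
            [3,4] "read" : N\(S\PP)
          [4,5] "liked" : (S/N)\N
        [5,6] "river" : N
      [6,7] "dog" : ((N/S)/NP)\S
  [7,8] "slowly" : S\(PP/NP)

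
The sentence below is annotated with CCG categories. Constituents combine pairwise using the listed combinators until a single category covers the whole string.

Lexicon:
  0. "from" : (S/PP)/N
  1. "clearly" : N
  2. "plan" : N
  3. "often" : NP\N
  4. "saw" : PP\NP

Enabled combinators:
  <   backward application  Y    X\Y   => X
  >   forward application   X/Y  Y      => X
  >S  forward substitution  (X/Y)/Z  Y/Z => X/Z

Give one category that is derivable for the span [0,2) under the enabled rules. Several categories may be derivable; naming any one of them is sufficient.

[0,5] S   >
  [0,2] S/PP   >
    [0,1] "from" : (S/PP)/N
    [1,2] "clearly" : N
  [2,5] PP   <
    [2,4] NP   <
      [2,3] "plan" : N
      [3,4] "often" : NP\N
    [4,5] "saw" : PP\NP

S/PP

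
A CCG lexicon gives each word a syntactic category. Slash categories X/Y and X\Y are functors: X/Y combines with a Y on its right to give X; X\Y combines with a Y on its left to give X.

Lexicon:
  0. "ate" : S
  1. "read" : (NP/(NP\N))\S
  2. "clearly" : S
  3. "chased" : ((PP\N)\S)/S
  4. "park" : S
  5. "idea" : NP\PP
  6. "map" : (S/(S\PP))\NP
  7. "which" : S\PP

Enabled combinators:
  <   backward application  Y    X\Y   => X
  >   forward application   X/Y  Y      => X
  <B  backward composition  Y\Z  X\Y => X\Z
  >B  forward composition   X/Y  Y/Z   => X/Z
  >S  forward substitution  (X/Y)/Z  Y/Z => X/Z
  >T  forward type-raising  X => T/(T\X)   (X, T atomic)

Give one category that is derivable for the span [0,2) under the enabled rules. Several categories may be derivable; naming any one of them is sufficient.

NP/(NP\N)

[0,8] S   >
  [0,7] S/(S\PP)   <
    [0,6] NP   >
      [0,2] NP/(NP\N)   <
        [0,1] "ate" : S
        [1,2] "read" : (NP/(NP\N))\S
      [2,6] NP\N   <B
        [2,5] PP\N   <
          [2,3] "clearly" : S
          [3,5] (PP\N)\S   >
            [3,4] "chased" : ((PP\N)\S)/S
            [4,5] "park" : S
        [5,6] "idea" : NP\PP
    [6,7] "map" : (S/(S\PP))\NP
  [7,8] "which" : S\PP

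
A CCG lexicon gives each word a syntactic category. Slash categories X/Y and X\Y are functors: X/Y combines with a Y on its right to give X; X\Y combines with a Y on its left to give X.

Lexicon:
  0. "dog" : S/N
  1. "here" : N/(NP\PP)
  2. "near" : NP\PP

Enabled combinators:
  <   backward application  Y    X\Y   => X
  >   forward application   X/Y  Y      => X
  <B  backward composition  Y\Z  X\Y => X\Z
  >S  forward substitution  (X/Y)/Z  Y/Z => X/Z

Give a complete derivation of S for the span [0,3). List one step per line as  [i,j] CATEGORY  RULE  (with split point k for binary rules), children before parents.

[0,1] S/N  lex  "dog"
[1,2] N/(NP\PP)  lex  "here"
[2,3] NP\PP  lex  "near"
[1,3] N  >  k=2
[0,3] S  >  k=1

[0,3] S   >
  [0,1] "dog" : S/N
  [1,3] N   >
    [1,2] "here" : N/(NP\PP)
    [2,3] "near" : NP\PP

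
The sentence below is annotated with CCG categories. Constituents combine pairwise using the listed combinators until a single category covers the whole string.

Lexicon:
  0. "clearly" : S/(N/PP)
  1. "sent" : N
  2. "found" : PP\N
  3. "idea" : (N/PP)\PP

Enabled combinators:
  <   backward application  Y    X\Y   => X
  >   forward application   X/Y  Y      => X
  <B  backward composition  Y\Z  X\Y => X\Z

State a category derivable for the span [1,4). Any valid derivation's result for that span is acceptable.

[0,4] S   >
  [0,1] "clearly" : S/(N/PP)
  [1,4] N/PP   <
    [1,3] PP   <
      [1,2] "sent" : N
      [2,3] "found" : PP\N
    [3,4] "idea" : (N/PP)\PP

N/PP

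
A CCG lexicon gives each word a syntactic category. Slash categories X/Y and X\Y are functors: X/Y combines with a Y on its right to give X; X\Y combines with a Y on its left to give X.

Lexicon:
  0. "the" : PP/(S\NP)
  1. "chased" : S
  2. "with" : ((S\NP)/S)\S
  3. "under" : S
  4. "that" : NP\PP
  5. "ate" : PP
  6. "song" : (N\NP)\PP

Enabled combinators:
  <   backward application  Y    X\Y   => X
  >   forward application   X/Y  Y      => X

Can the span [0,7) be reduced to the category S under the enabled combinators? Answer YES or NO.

NO

PP/(S\NP) S ((S\NP)/S)\S S NP\PP PP (N\NP)\PP
CKY chart[0,7] = {N}; S ∉ chart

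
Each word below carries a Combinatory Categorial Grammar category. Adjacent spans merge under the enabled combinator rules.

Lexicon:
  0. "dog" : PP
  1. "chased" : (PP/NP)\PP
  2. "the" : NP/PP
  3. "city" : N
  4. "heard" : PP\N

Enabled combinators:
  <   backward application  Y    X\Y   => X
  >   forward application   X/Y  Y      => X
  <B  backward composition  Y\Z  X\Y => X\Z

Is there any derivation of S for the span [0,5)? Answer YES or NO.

PP (PP/NP)\PP NP/PP N PP\N
CKY chart[0,5] = {PP}; S ∉ chart

NO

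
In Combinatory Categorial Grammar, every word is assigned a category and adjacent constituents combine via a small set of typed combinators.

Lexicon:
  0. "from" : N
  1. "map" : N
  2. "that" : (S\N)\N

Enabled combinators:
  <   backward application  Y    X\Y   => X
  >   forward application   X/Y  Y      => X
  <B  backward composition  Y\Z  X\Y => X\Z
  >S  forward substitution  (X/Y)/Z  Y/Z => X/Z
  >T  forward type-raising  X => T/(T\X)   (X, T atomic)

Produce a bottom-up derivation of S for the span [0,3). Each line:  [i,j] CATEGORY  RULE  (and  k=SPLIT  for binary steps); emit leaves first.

[0,3] S   <
  [0,1] "from" : N
  [1,3] S\N   <
    [1,2] "map" : N
    [2,3] "that" : (S\N)\N

[0,1] N  lex  "from"
[1,2] N  lex  "map"
[2,3] (S\N)\N  lex  "that"
[1,3] S\N  <  k=2
[0,3] S  <  k=1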